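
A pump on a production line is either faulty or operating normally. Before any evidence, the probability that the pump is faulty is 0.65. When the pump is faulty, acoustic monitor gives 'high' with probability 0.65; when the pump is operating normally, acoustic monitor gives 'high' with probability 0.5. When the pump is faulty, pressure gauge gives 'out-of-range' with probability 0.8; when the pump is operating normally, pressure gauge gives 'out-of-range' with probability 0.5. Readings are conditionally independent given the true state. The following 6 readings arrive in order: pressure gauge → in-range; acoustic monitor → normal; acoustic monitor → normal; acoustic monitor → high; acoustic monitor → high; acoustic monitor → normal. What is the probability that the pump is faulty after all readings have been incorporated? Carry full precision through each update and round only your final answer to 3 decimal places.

0.301

After pressure gauge='in-range': P(faulty) = 0.2·0.6500 / (0.2·0.6500 + 0.5·0.3500) ≈ 0.4262
After acoustic monitor='normal': P(faulty) = 0.35·0.4262 / (0.35·0.4262 + 0.5·0.5738) ≈ 0.3421
After acoustic monitor='normal': P(faulty) = 0.35·0.3421 / (0.35·0.3421 + 0.5·0.6579) ≈ 0.2669
After acoustic monitor='high': P(faulty) = 0.65·0.2669 / (0.65·0.2669 + 0.5·0.7331) ≈ 0.3212
After acoustic monitor='high': P(faulty) = 0.65·0.3212 / (0.65·0.3212 + 0.5·0.6788) ≈ 0.3809
After acoustic monitor='normal': P(faulty) = 0.35·0.3809 / (0.35·0.3809 + 0.5·0.6191) ≈ 0.3010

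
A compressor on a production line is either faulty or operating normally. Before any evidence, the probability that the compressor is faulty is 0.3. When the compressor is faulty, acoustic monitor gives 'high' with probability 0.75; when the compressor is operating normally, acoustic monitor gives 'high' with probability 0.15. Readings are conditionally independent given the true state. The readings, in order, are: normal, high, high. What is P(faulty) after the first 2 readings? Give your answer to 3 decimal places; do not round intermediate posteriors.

After 'normal': P(faulty) = 0.25·0.3000 / (0.25·0.3000 + 0.85·0.7000) ≈ 0.1119
After 'high': P(faulty) = 0.75·0.1119 / (0.75·0.1119 + 0.15·0.8881) ≈ 0.3866

0.387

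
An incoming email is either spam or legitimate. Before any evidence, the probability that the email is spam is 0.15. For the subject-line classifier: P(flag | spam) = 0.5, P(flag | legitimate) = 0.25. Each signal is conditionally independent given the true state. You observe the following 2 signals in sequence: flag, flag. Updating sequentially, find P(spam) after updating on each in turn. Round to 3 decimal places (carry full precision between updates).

0.414

Apply Bayes' rule sequentially, carrying P(spam) forward.
After 'flag': P(spam) = 0.5·0.1500 / (0.5·0.1500 + 0.25·0.8500) ≈ 0.2609
After 'flag': P(spam) = 0.5·0.2609 / (0.5·0.2609 + 0.25·0.7391) ≈ 0.4138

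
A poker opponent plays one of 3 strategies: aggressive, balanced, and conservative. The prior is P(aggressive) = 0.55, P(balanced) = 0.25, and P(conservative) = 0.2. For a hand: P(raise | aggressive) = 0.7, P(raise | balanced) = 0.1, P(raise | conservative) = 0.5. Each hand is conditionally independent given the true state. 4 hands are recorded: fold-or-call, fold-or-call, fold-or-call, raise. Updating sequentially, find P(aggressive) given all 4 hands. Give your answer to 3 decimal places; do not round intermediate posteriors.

0.253

After 'fold-or-call': normaliser = 0.3·0.5500 + 0.9·0.2500 + 0.5·0.2000; P(aggressive) ≈ 0.3367, P(balanced) ≈ 0.4592, P(conservative) ≈ 0.2041
After 'fold-or-call': normaliser = 0.3·0.3367 + 0.9·0.4592 + 0.5·0.2041; P(aggressive) ≈ 0.1639, P(balanced) ≈ 0.6705, P(conservative) ≈ 0.1656
After 'fold-or-call': normaliser = 0.3·0.1639 + 0.9·0.6705 + 0.5·0.1656; P(aggressive) ≈ 0.0669, P(balanced) ≈ 0.8206, P(conservative) ≈ 0.1126
After 'raise': normaliser = 0.7·0.0669 + 0.1·0.8206 + 0.5·0.1126; P(aggressive) ≈ 0.2528, P(balanced) ≈ 0.4432, P(conservative) ≈ 0.3040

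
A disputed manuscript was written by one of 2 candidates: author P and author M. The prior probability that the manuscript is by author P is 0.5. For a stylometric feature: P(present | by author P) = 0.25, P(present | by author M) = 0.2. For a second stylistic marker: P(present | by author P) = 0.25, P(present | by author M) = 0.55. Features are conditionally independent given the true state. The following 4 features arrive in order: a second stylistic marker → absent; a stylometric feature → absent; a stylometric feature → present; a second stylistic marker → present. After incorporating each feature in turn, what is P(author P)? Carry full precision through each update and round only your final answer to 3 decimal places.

After a second stylistic marker='absent': P(author P) = 0.75·0.5000 / (0.75·0.5000 + 0.45·0.5000) ≈ 0.6250
After a stylometric feature='absent': P(author P) = 0.75·0.6250 / (0.75·0.6250 + 0.8·0.3750) ≈ 0.6098
After a stylometric feature='present': P(author P) = 0.25·0.6098 / (0.25·0.6098 + 0.2·0.3902) ≈ 0.6614
After a second stylistic marker='present': P(author P) = 0.25·0.6614 / (0.25·0.6614 + 0.55·0.3386) ≈ 0.4703

0.470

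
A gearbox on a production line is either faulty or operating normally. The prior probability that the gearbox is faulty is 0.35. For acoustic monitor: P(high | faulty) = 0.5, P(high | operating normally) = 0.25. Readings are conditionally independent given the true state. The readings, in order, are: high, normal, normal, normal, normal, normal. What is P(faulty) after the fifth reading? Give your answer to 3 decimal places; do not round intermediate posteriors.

After 'high': P(faulty) = 0.5·0.3500 / (0.5·0.3500 + 0.25·0.6500) ≈ 0.5185
After 'normal': P(faulty) = 0.5·0.5185 / (0.5·0.5185 + 0.75·0.4815) ≈ 0.4179
After 'normal': P(faulty) = 0.5·0.4179 / (0.5·0.4179 + 0.75·0.5821) ≈ 0.3237
After 'normal': P(faulty) = 0.5·0.3237 / (0.5·0.3237 + 0.75·0.6763) ≈ 0.2419
After 'normal': P(faulty) = 0.5·0.2419 / (0.5·0.2419 + 0.75·0.7581) ≈ 0.1754

0.175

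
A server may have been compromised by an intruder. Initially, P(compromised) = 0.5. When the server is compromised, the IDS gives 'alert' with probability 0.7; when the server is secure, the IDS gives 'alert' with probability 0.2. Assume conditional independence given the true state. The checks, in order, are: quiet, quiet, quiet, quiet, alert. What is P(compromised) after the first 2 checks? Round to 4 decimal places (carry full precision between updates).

After 'quiet': P(compromised) = 0.3·0.5000 / (0.3·0.5000 + 0.8·0.5000) ≈ 0.2727
After 'quiet': P(compromised) = 0.3·0.2727 / (0.3·0.2727 + 0.8·0.7273) ≈ 0.1233

0.1233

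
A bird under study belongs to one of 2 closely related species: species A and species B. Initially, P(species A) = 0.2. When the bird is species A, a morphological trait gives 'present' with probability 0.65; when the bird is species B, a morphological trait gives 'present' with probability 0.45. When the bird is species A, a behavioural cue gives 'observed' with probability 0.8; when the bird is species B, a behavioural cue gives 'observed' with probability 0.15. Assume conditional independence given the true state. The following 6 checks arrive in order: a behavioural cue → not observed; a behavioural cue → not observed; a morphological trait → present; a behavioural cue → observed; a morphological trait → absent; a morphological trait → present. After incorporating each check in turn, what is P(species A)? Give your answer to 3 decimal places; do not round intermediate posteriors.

0.089

After a behavioural cue='not observed': P(species A) = 0.2·0.2000 / (0.2·0.2000 + 0.85·0.8000) ≈ 0.0556
After a behavioural cue='not observed': P(species A) = 0.2·0.0556 / (0.2·0.0556 + 0.85·0.9444) ≈ 0.0137
After a morphological trait='present': P(species A) = 0.65·0.0137 / (0.65·0.0137 + 0.45·0.9863) ≈ 0.0196
After a behavioural cue='observed': P(species A) = 0.8·0.0196 / (0.8·0.0196 + 0.15·0.9804) ≈ 0.0964
After a morphological trait='absent': P(species A) = 0.35·0.0964 / (0.35·0.0964 + 0.55·0.9036) ≈ 0.0635
After a morphological trait='present': P(species A) = 0.65·0.0635 / (0.65·0.0635 + 0.45·0.9365) ≈ 0.0893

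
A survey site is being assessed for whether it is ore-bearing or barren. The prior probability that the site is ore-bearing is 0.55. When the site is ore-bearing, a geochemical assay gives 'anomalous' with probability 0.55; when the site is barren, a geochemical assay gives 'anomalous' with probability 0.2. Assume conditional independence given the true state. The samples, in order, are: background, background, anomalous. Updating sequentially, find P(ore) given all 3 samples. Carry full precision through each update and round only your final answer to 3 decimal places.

After 'background': P(ore) = 0.45·0.5500 / (0.45·0.5500 + 0.8·0.4500) ≈ 0.4074
After 'background': P(ore) = 0.45·0.4074 / (0.45·0.4074 + 0.8·0.5926) ≈ 0.2789
After 'anomalous': P(ore) = 0.55·0.2789 / (0.55·0.2789 + 0.2·0.7211) ≈ 0.5154

0.515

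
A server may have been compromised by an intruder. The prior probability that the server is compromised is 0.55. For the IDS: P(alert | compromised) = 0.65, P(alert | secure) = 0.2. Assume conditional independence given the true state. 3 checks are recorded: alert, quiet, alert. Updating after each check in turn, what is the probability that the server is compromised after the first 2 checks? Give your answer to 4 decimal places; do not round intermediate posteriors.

0.6347

After 'alert': P(compromised) = 0.65·0.5500 / (0.65·0.5500 + 0.2·0.4500) ≈ 0.7989
After 'quiet': P(compromised) = 0.35·0.7989 / (0.35·0.7989 + 0.8·0.2011) ≈ 0.6347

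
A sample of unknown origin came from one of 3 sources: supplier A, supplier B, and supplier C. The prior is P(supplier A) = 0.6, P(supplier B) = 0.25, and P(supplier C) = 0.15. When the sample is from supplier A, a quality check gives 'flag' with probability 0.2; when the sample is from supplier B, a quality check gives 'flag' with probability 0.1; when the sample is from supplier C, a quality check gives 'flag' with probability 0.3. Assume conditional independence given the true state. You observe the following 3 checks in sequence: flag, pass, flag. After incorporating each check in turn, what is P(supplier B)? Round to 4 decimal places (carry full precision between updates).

After 'flag': normaliser = 0.2·0.6000 + 0.1·0.2500 + 0.3·0.1500; P(supplier A) ≈ 0.6316, P(supplier B) ≈ 0.1316, P(supplier C) ≈ 0.2368
After 'pass': normaliser = 0.8·0.6316 + 0.9·0.1316 + 0.7·0.2368; P(supplier A) ≈ 0.6400, P(supplier B) ≈ 0.1500, P(supplier C) ≈ 0.2100
After 'flag': normaliser = 0.2·0.6400 + 0.1·0.1500 + 0.3·0.2100; P(supplier A) ≈ 0.6214, P(supplier B) ≈ 0.0728, P(supplier C) ≈ 0.3058

0.0728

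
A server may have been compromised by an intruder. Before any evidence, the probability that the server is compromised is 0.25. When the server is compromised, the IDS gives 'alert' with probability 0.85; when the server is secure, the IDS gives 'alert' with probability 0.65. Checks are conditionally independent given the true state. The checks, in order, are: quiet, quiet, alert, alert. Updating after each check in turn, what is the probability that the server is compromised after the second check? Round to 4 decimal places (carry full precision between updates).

After 'quiet': P(compromised) = 0.15·0.2500 / (0.15·0.2500 + 0.35·0.7500) ≈ 0.1250
After 'quiet': P(compromised) = 0.15·0.1250 / (0.15·0.1250 + 0.35·0.8750) ≈ 0.0577

0.0577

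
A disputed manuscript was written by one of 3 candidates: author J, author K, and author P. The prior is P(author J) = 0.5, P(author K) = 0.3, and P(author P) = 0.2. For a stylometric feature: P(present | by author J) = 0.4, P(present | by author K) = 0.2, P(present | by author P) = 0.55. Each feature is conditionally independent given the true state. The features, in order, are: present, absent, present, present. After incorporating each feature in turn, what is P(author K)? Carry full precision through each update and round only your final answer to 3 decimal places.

After 'present': normaliser = 0.4·0.5000 + 0.2·0.3000 + 0.55·0.2000; P(author J) ≈ 0.5405, P(author K) ≈ 0.1622, P(author P) ≈ 0.2973
After 'absent': normaliser = 0.6·0.5405 + 0.8·0.1622 + 0.45·0.2973; P(author J) ≈ 0.5517, P(author K) ≈ 0.2207, P(author P) ≈ 0.2276
After 'present': normaliser = 0.4·0.5517 + 0.2·0.2207 + 0.55·0.2276; P(author J) ≈ 0.5659, P(author K) ≈ 0.1132, P(author P) ≈ 0.3210
After 'present': normaliser = 0.4·0.5659 + 0.2·0.1132 + 0.55·0.3210; P(author J) ≈ 0.5319, P(author K) ≈ 0.0532, P(author P) ≈ 0.4149

0.053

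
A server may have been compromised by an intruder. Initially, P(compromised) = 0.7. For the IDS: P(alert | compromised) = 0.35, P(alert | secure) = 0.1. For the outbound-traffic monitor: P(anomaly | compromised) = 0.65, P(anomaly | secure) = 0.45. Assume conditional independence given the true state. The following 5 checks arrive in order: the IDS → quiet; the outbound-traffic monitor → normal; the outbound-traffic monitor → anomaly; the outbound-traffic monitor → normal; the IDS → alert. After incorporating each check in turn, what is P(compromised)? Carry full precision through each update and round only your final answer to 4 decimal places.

After the IDS='quiet': P(compromised) = 0.65·0.7000 / (0.65·0.7000 + 0.9·0.3000) ≈ 0.6276
After the outbound-traffic monitor='normal': P(compromised) = 0.35·0.6276 / (0.35·0.6276 + 0.55·0.3724) ≈ 0.5175
After the outbound-traffic monitor='anomaly': P(compromised) = 0.65·0.5175 / (0.65·0.5175 + 0.45·0.4825) ≈ 0.6077
After the outbound-traffic monitor='normal': P(compromised) = 0.35·0.6077 / (0.35·0.6077 + 0.55·0.3923) ≈ 0.4964
After the IDS='alert': P(compromised) = 0.35·0.4964 / (0.35·0.4964 + 0.1·0.5036) ≈ 0.7753

0.7753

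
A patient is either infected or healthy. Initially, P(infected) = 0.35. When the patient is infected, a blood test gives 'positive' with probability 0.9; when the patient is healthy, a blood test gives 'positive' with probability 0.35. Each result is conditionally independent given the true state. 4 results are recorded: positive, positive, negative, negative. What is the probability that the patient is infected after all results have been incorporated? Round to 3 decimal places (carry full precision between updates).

Apply Bayes' rule sequentially, carrying P(infected) forward.
After 'positive': P(infected) = 0.9·0.3500 / (0.9·0.3500 + 0.35·0.6500) ≈ 0.5806
After 'positive': P(infected) = 0.9·0.5806 / (0.9·0.5806 + 0.35·0.4194) ≈ 0.7807
After 'negative': P(infected) = 0.1·0.7807 / (0.1·0.7807 + 0.65·0.2193) ≈ 0.3539
After 'negative': P(infected) = 0.1·0.3539 / (0.1·0.3539 + 0.65·0.6461) ≈ 0.0777

0.078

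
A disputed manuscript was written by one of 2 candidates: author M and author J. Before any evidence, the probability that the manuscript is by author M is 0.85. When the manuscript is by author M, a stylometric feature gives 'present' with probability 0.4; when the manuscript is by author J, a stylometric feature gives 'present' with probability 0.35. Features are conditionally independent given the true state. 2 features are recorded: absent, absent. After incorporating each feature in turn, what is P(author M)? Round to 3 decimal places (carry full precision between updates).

After 'absent': P(author M) = 0.6·0.8500 / (0.6·0.8500 + 0.65·0.1500) ≈ 0.8395
After 'absent': P(author M) = 0.6·0.8395 / (0.6·0.8395 + 0.65·0.1605) ≈ 0.8284

0.828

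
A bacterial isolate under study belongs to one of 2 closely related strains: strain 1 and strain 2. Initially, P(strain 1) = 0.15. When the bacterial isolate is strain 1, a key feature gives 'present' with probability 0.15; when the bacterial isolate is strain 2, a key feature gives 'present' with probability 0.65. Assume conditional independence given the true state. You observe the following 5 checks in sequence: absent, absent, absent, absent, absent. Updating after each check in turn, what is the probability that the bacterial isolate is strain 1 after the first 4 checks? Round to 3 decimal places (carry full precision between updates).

After 'absent': P(strain 1) = 0.85·0.1500 / (0.85·0.1500 + 0.35·0.8500) ≈ 0.3000
After 'absent': P(strain 1) = 0.85·0.3000 / (0.85·0.3000 + 0.35·0.7000) ≈ 0.5100
After 'absent': P(strain 1) = 0.85·0.5100 / (0.85·0.5100 + 0.35·0.4900) ≈ 0.7165
After 'absent': P(strain 1) = 0.85·0.7165 / (0.85·0.7165 + 0.35·0.2835) ≈ 0.8599

0.860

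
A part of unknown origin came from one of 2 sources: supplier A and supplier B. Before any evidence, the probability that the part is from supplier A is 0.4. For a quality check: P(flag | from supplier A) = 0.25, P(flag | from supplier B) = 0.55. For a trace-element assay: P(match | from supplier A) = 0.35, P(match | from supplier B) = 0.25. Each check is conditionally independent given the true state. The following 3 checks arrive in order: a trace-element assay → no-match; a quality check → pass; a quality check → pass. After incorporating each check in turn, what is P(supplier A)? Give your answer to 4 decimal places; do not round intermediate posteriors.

0.6161

After a trace-element assay='no-match': P(supplier A) = 0.65·0.4000 / (0.65·0.4000 + 0.75·0.6000) ≈ 0.3662
After a quality check='pass': P(supplier A) = 0.75·0.3662 / (0.75·0.3662 + 0.45·0.6338) ≈ 0.4906
After a quality check='pass': P(supplier A) = 0.75·0.4906 / (0.75·0.4906 + 0.45·0.5094) ≈ 0.6161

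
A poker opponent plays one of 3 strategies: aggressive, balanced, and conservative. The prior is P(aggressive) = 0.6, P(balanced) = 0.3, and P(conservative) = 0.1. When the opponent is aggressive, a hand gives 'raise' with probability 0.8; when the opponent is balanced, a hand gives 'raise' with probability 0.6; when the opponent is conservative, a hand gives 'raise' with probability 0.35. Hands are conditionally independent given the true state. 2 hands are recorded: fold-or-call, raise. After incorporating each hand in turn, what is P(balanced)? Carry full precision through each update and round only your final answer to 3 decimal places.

0.377

After 'fold-or-call': normaliser = 0.2·0.6000 + 0.4·0.3000 + 0.65·0.1000; P(aggressive) ≈ 0.3934, P(balanced) ≈ 0.3934, P(conservative) ≈ 0.2131
After 'raise': normaliser = 0.8·0.3934 + 0.6·0.3934 + 0.35·0.2131; P(aggressive) ≈ 0.5033, P(balanced) ≈ 0.3775, P(conservative) ≈ 0.1193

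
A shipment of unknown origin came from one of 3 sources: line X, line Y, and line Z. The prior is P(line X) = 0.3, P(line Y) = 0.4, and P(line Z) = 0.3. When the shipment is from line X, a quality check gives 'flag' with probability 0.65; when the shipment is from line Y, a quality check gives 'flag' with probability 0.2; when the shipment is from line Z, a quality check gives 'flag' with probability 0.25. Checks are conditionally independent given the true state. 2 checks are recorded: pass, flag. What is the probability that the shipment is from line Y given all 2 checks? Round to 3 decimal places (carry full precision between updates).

After 'pass': normaliser = 0.35·0.3000 + 0.8·0.4000 + 0.75·0.3000; P(line X) ≈ 0.1615, P(line Y) ≈ 0.4923, P(line Z) ≈ 0.3462
After 'flag': normaliser = 0.65·0.1615 + 0.2·0.4923 + 0.25·0.3462; P(line X) ≈ 0.3621, P(line Y) ≈ 0.3395, P(line Z) ≈ 0.2984

0.340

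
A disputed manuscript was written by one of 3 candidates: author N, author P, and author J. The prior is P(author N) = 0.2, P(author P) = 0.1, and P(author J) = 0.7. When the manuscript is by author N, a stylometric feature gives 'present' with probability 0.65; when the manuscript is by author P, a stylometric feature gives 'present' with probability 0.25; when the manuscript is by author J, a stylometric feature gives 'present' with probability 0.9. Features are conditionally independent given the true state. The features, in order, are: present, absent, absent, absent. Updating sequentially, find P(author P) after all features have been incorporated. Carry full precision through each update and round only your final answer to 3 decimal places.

After 'present': normaliser = 0.65·0.2000 + 0.25·0.1000 + 0.9·0.7000; P(author N) ≈ 0.1656, P(author P) ≈ 0.0318, P(author J) ≈ 0.8025
After 'absent': normaliser = 0.35·0.1656 + 0.75·0.0318 + 0.1·0.8025; P(author N) ≈ 0.3576, P(author P) ≈ 0.1473, P(author J) ≈ 0.4951
After 'absent': normaliser = 0.35·0.3576 + 0.75·0.1473 + 0.1·0.4951; P(author N) ≈ 0.4389, P(author P) ≈ 0.3875, P(author J) ≈ 0.1736
After 'absent': normaliser = 0.35·0.4389 + 0.75·0.3875 + 0.1·0.1736; P(author N) ≈ 0.3327, P(author P) ≈ 0.6296, P(author J) ≈ 0.0376

0.630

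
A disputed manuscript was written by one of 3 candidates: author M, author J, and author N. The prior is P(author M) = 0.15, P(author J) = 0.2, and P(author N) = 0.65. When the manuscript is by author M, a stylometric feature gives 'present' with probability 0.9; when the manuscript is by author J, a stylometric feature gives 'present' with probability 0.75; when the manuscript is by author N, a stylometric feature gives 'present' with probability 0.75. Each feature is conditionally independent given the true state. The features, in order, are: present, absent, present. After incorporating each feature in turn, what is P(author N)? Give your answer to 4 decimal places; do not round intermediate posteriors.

After 'present': normaliser = 0.9·0.1500 + 0.75·0.2000 + 0.75·0.6500; P(author M) ≈ 0.1748, P(author J) ≈ 0.1942, P(author N) ≈ 0.6311
After 'absent': normaliser = 0.1·0.1748 + 0.25·0.1942 + 0.25·0.6311; P(author M) ≈ 0.0781, P(author J) ≈ 0.2169, P(author N) ≈ 0.7050
After 'present': normaliser = 0.9·0.0781 + 0.75·0.2169 + 0.75·0.7050; P(author M) ≈ 0.0923, P(author J) ≈ 0.2136, P(author N) ≈ 0.6941

0.6941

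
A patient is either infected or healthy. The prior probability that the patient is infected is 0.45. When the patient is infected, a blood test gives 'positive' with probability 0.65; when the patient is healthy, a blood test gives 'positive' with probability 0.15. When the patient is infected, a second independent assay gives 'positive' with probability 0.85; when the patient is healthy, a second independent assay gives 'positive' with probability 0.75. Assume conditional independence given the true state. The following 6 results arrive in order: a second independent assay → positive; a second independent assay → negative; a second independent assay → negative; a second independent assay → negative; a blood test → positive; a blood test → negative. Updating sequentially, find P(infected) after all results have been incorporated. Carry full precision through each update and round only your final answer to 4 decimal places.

0.2633

After a second independent assay='positive': P(infected) = 0.85·0.4500 / (0.85·0.4500 + 0.75·0.5500) ≈ 0.4811
After a second independent assay='negative': P(infected) = 0.15·0.4811 / (0.15·0.4811 + 0.25·0.5189) ≈ 0.3575
After a second independent assay='negative': P(infected) = 0.15·0.3575 / (0.15·0.3575 + 0.25·0.6425) ≈ 0.2503
After a second independent assay='negative': P(infected) = 0.15·0.2503 / (0.15·0.2503 + 0.25·0.7497) ≈ 0.1669
After a blood test='positive': P(infected) = 0.65·0.1669 / (0.65·0.1669 + 0.15·0.8331) ≈ 0.4646
After a blood test='negative': P(infected) = 0.35·0.4646 / (0.35·0.4646 + 0.85·0.5354) ≈ 0.2633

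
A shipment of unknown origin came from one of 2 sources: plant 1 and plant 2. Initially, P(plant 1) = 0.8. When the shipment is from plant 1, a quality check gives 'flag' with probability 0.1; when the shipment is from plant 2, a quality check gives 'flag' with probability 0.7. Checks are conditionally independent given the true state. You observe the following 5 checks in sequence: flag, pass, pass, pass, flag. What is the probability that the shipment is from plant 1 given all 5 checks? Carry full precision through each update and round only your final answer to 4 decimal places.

After 'flag': P(plant 1) = 0.1·0.8000 / (0.1·0.8000 + 0.7·0.2000) ≈ 0.3636
After 'pass': P(plant 1) = 0.9·0.3636 / (0.9·0.3636 + 0.3·0.6364) ≈ 0.6316
After 'pass': P(plant 1) = 0.9·0.6316 / (0.9·0.6316 + 0.3·0.3684) ≈ 0.8372
After 'pass': P(plant 1) = 0.9·0.8372 / (0.9·0.8372 + 0.3·0.1628) ≈ 0.9391
After 'flag': P(plant 1) = 0.1·0.9391 / (0.1·0.9391 + 0.7·0.0609) ≈ 0.6879

0.6879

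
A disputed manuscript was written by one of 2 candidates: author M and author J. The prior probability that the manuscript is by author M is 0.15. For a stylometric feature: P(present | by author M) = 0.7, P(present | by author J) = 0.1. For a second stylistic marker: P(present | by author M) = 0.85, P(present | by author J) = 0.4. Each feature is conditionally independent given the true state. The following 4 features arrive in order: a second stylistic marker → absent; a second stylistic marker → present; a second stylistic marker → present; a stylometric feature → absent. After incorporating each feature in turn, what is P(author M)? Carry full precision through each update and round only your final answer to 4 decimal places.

Each posterior becomes the prior for the next update.
After a second stylistic marker='absent': P(author M) = 0.15·0.1500 / (0.15·0.1500 + 0.6·0.8500) ≈ 0.0423
After a second stylistic marker='present': P(author M) = 0.85·0.0423 / (0.85·0.0423 + 0.4·0.9577) ≈ 0.0857
After a second stylistic marker='present': P(author M) = 0.85·0.0857 / (0.85·0.0857 + 0.4·0.9143) ≈ 0.1661
After a stylometric feature='absent': P(author M) = 0.3·0.1661 / (0.3·0.1661 + 0.9·0.8339) ≈ 0.0623

0.0623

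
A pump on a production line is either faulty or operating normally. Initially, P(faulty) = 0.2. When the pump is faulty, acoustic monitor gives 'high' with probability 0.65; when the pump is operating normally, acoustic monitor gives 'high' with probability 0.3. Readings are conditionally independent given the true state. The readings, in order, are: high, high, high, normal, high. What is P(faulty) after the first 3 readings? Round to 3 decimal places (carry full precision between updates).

0.718

After 'high': P(faulty) = 0.65·0.2000 / (0.65·0.2000 + 0.3·0.8000) ≈ 0.3514
After 'high': P(faulty) = 0.65·0.3514 / (0.65·0.3514 + 0.3·0.6486) ≈ 0.5399
After 'high': P(faulty) = 0.65·0.5399 / (0.65·0.5399 + 0.3·0.4601) ≈ 0.7177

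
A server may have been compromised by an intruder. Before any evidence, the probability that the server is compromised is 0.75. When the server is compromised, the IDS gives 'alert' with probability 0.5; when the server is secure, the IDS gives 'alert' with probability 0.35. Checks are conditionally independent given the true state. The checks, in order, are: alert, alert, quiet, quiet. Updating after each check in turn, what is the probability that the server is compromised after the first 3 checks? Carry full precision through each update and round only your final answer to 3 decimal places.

0.825

Each posterior becomes the prior for the next update.
After 'alert': P(compromised) = 0.5·0.7500 / (0.5·0.7500 + 0.35·0.2500) ≈ 0.8108
After 'alert': P(compromised) = 0.5·0.8108 / (0.5·0.8108 + 0.35·0.1892) ≈ 0.8596
After 'quiet': P(compromised) = 0.5·0.8596 / (0.5·0.8596 + 0.65·0.1404) ≈ 0.8249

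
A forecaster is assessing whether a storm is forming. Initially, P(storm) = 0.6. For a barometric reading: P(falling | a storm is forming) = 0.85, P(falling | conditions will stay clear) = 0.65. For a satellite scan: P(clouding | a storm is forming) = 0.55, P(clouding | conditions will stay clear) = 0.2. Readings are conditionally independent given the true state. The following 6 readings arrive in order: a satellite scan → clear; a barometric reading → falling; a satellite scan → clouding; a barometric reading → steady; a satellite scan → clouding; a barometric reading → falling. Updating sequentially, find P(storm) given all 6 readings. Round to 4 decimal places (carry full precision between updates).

After a satellite scan='clear': P(storm) = 0.45·0.6000 / (0.45·0.6000 + 0.8·0.4000) ≈ 0.4576
After a barometric reading='falling': P(storm) = 0.85·0.4576 / (0.85·0.4576 + 0.65·0.5424) ≈ 0.5246
After a satellite scan='clouding': P(storm) = 0.55·0.5246 / (0.55·0.5246 + 0.2·0.4754) ≈ 0.7521
After a barometric reading='steady': P(storm) = 0.15·0.7521 / (0.15·0.7521 + 0.35·0.2479) ≈ 0.5653
After a satellite scan='clouding': P(storm) = 0.55·0.5653 / (0.55·0.5653 + 0.2·0.4347) ≈ 0.7815
After a barometric reading='falling': P(storm) = 0.85·0.7815 / (0.85·0.7815 + 0.65·0.2185) ≈ 0.8238

0.8238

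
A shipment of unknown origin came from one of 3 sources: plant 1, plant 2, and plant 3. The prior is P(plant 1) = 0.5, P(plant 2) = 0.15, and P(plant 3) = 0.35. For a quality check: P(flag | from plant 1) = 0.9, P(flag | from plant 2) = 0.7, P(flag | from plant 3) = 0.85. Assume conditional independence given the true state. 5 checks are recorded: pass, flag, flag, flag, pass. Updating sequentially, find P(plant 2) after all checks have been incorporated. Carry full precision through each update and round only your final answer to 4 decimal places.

0.3532

After 'pass': normaliser = 0.1·0.5000 + 0.3·0.1500 + 0.15·0.3500; P(plant 1) ≈ 0.3390, P(plant 2) ≈ 0.3051, P(plant 3) ≈ 0.3559
After 'flag': normaliser = 0.9·0.3390 + 0.7·0.3051 + 0.85·0.3559; P(plant 1) ≈ 0.3715, P(plant 2) ≈ 0.2601, P(plant 3) ≈ 0.3684
After 'flag': normaliser = 0.9·0.3715 + 0.7·0.2601 + 0.85·0.3684; P(plant 1) ≈ 0.4031, P(plant 2) ≈ 0.2194, P(plant 3) ≈ 0.3775
After 'flag': normaliser = 0.9·0.4031 + 0.7·0.2194 + 0.85·0.3775; P(plant 1) ≈ 0.4333, P(plant 2) ≈ 0.1835, P(plant 3) ≈ 0.3833
After 'pass': normaliser = 0.1·0.4333 + 0.3·0.1835 + 0.15·0.3833; P(plant 1) ≈ 0.2780, P(plant 2) ≈ 0.3532, P(plant 3) ≈ 0.3688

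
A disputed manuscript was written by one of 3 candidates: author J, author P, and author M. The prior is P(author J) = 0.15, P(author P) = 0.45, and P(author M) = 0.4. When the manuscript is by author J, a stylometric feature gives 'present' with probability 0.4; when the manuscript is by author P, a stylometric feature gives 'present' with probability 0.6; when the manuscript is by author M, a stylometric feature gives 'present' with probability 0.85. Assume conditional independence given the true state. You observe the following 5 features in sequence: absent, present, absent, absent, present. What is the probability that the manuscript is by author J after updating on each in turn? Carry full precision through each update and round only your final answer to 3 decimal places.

After 'absent': normaliser = 0.6·0.1500 + 0.4·0.4500 + 0.15·0.4000; P(author J) ≈ 0.2727, P(author P) ≈ 0.5455, P(author M) ≈ 0.1818
After 'present': normaliser = 0.4·0.2727 + 0.6·0.5455 + 0.85·0.1818; P(author J) ≈ 0.1846, P(author P) ≈ 0.5538, P(author M) ≈ 0.2615
After 'absent': normaliser = 0.6·0.1846 + 0.4·0.5538 + 0.15·0.2615; P(author J) ≈ 0.2981, P(author P) ≈ 0.5963, P(author M) ≈ 0.1056
After 'absent': normaliser = 0.6·0.2981 + 0.4·0.5963 + 0.15·0.1056; P(author J) ≈ 0.4129, P(author P) ≈ 0.5505, P(author M) ≈ 0.0366
After 'present': normaliser = 0.4·0.4129 + 0.6·0.5505 + 0.85·0.0366; P(author J) ≈ 0.3137, P(author P) ≈ 0.6273, P(author M) ≈ 0.0590

0.314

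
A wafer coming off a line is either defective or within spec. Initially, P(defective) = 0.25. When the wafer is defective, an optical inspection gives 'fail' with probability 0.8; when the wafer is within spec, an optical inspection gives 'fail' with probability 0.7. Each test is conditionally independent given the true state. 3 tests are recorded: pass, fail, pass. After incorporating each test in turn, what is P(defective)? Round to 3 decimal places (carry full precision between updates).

0.145

Each posterior becomes the prior for the next update.
After 'pass': P(defective) = 0.2·0.2500 / (0.2·0.2500 + 0.3·0.7500) ≈ 0.1818
After 'fail': P(defective) = 0.8·0.1818 / (0.8·0.1818 + 0.7·0.8182) ≈ 0.2025
After 'pass': P(defective) = 0.2·0.2025 / (0.2·0.2025 + 0.3·0.7975) ≈ 0.1448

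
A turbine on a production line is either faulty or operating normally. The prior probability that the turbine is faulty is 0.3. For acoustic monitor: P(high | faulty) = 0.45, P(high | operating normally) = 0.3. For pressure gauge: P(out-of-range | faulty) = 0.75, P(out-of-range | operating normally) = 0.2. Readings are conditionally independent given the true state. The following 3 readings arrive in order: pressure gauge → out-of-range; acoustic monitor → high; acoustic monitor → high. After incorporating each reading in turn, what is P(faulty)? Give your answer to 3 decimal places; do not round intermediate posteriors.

After pressure gauge='out-of-range': P(faulty) = 0.75·0.3000 / (0.75·0.3000 + 0.2·0.7000) ≈ 0.6164
After acoustic monitor='high': P(faulty) = 0.45·0.6164 / (0.45·0.6164 + 0.3·0.3836) ≈ 0.7068
After acoustic monitor='high': P(faulty) = 0.45·0.7068 / (0.45·0.7068 + 0.3·0.2932) ≈ 0.7834

0.783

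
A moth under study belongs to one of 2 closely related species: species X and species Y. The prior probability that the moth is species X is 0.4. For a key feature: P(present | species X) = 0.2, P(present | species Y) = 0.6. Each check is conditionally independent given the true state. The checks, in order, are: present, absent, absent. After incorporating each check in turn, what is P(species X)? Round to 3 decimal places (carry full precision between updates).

0.471

Apply Bayes' rule sequentially, carrying P(species X) forward.
After 'present': P(species X) = 0.2·0.4000 / (0.2·0.4000 + 0.6·0.6000) ≈ 0.1818
After 'absent': P(species X) = 0.8·0.1818 / (0.8·0.1818 + 0.4·0.8182) ≈ 0.3077
After 'absent': P(species X) = 0.8·0.3077 / (0.8·0.3077 + 0.4·0.6923) ≈ 0.4706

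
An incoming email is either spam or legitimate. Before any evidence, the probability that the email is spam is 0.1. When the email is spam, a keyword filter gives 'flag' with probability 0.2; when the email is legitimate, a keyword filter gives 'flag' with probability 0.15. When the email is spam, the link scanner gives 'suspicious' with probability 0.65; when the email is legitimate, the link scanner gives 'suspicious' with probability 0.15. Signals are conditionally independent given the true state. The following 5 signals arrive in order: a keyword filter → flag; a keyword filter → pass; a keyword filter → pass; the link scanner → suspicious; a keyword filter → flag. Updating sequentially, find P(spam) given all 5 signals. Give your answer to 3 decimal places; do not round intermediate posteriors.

After a keyword filter='flag': P(spam) = 0.2·0.1000 / (0.2·0.1000 + 0.15·0.9000) ≈ 0.1290
After a keyword filter='pass': P(spam) = 0.8·0.1290 / (0.8·0.1290 + 0.85·0.8710) ≈ 0.1224
After a keyword filter='pass': P(spam) = 0.8·0.1224 / (0.8·0.1224 + 0.85·0.8776) ≈ 0.1160
After the link scanner='suspicious': P(spam) = 0.65·0.1160 / (0.65·0.1160 + 0.15·0.8840) ≈ 0.3625
After a keyword filter='flag': P(spam) = 0.2·0.3625 / (0.2·0.3625 + 0.15·0.6375) ≈ 0.4312

0.431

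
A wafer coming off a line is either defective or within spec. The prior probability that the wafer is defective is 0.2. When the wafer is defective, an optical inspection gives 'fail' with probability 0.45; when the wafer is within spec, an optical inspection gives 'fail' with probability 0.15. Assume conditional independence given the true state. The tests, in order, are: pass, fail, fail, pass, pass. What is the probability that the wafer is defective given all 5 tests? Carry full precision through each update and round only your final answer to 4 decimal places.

0.3787

After 'pass': P(defective) = 0.55·0.2000 / (0.55·0.2000 + 0.85·0.8000) ≈ 0.1392
After 'fail': P(defective) = 0.45·0.1392 / (0.45·0.1392 + 0.15·0.8608) ≈ 0.3267
After 'fail': P(defective) = 0.45·0.3267 / (0.45·0.3267 + 0.15·0.6733) ≈ 0.5928
After 'pass': P(defective) = 0.55·0.5928 / (0.55·0.5928 + 0.85·0.4072) ≈ 0.4851
After 'pass': P(defective) = 0.55·0.4851 / (0.55·0.4851 + 0.85·0.5149) ≈ 0.3787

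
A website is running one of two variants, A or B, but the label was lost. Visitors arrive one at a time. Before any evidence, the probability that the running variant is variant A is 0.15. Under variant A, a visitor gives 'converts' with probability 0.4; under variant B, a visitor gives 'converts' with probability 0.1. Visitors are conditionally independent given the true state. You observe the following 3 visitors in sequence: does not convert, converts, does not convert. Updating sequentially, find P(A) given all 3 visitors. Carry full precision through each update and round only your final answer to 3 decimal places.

0.239

After 'does not convert': P(A) = 0.6·0.1500 / (0.6·0.1500 + 0.9·0.8500) ≈ 0.1053
After 'converts': P(A) = 0.4·0.1053 / (0.4·0.1053 + 0.1·0.8947) ≈ 0.3200
After 'does not convert': P(A) = 0.6·0.3200 / (0.6·0.3200 + 0.9·0.6800) ≈ 0.2388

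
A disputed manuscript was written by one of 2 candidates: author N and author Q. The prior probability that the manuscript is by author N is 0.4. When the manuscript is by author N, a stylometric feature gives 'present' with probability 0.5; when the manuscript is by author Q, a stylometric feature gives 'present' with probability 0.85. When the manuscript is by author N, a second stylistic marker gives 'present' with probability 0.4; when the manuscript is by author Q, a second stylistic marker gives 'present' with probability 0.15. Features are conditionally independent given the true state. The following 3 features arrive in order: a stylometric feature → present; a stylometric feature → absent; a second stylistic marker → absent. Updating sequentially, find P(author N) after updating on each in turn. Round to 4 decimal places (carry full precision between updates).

0.4799

After a stylometric feature='present': P(author N) = 0.5·0.4000 / (0.5·0.4000 + 0.85·0.6000) ≈ 0.2817
After a stylometric feature='absent': P(author N) = 0.5·0.2817 / (0.5·0.2817 + 0.15·0.7183) ≈ 0.5666
After a second stylistic marker='absent': P(author N) = 0.6·0.5666 / (0.6·0.5666 + 0.85·0.4334) ≈ 0.4799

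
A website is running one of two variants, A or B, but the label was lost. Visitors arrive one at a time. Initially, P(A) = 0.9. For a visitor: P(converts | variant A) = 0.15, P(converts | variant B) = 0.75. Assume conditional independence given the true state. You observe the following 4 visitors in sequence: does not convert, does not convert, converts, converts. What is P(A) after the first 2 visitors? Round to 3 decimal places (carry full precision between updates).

After 'does not convert': P(A) = 0.85·0.9000 / (0.85·0.9000 + 0.25·0.1000) ≈ 0.9684
After 'does not convert': P(A) = 0.85·0.9684 / (0.85·0.9684 + 0.25·0.0316) ≈ 0.9905

0.990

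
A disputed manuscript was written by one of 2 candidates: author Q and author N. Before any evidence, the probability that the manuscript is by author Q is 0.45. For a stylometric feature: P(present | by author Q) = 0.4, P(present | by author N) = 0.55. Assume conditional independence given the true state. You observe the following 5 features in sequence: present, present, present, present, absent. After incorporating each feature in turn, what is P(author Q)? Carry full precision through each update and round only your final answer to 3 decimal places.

0.234

After 'present': P(author Q) = 0.4·0.4500 / (0.4·0.4500 + 0.55·0.5500) ≈ 0.3731
After 'present': P(author Q) = 0.4·0.3731 / (0.4·0.3731 + 0.55·0.6269) ≈ 0.3020
After 'present': P(author Q) = 0.4·0.3020 / (0.4·0.3020 + 0.55·0.6980) ≈ 0.2394
After 'present': P(author Q) = 0.4·0.2394 / (0.4·0.2394 + 0.55·0.7606) ≈ 0.1863
After 'absent': P(author Q) = 0.6·0.1863 / (0.6·0.1863 + 0.45·0.8137) ≈ 0.2338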